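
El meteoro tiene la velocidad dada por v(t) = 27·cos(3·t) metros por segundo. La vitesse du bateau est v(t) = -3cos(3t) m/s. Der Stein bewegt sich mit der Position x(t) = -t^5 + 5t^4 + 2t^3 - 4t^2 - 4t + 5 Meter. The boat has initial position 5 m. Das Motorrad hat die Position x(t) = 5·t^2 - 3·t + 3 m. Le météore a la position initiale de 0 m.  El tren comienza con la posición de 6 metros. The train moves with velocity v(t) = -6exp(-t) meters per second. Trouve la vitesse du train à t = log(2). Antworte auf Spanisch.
De la ecuación de la velocidad v(t) = -6·exp(-t), sustituimos t = log(2) para obtener v = -3.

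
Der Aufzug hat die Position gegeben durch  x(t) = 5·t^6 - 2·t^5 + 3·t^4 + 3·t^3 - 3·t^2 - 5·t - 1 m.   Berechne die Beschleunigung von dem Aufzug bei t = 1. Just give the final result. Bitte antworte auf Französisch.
La réponse est 158.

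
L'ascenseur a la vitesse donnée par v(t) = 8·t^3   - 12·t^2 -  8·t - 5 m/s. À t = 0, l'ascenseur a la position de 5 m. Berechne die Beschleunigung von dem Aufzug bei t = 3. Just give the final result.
Die Antwort ist 136.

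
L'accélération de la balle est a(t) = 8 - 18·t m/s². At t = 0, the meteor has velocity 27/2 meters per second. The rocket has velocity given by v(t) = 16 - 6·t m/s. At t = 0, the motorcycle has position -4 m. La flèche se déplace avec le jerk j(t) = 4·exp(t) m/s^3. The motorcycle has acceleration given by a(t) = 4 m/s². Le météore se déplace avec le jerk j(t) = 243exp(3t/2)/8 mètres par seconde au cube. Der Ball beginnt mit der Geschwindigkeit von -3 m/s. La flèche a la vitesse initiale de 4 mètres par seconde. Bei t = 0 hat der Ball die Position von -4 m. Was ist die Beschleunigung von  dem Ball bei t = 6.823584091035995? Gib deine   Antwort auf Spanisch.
De la ecuación de la aceleración a(t) = 8 - 18·t, sustituimos t = 6.823584091035995 para obtener a = -114.824513638648.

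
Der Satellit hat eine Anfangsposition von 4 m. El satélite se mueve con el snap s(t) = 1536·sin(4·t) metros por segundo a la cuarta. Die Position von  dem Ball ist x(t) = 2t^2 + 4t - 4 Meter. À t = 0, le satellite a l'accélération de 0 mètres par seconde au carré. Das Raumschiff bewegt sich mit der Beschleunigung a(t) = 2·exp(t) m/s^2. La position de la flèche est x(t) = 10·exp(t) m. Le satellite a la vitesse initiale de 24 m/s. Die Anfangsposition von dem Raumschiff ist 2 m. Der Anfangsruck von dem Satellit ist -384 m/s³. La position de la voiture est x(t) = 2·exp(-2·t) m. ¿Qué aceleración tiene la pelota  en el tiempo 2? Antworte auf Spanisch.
Debemos derivar nuestra ecuación de la posición x(t) = 2·t^2 + 4·t - 4 2 veces. La derivada de la posición da la velocidad: v(t) = 4·t + 4. Derivando la velocidad, obtenemos la aceleración: a(t) = 4. Tenemos la aceleración a(t) = 4. Sustituyendo t = 2: a(2) = 4.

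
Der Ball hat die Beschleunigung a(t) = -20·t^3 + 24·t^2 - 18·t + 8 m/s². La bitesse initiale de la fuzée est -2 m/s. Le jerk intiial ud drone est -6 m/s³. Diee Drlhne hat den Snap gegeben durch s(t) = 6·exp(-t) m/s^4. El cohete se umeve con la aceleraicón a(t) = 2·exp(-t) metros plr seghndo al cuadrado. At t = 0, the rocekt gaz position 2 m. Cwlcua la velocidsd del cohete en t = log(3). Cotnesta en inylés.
We must find the integral of our acceleration equation a(t) = 2·exp(-t) 1 time. The antiderivative of acceleration is velocity. Using v(0) = -2, we get v(t) = -2·exp(-t). From the given velocity equation v(t) = -2·exp(-t), we substitute t = log(3) to get v = -2/3.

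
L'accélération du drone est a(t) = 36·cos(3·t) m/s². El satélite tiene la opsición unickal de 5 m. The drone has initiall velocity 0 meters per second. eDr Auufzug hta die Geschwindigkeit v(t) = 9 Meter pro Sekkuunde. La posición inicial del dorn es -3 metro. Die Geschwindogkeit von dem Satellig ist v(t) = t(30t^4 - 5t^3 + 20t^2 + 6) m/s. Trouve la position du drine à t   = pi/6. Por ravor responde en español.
Necesitamos integrar nuestra ecuación de la aceleración a(t) = 36·cos(3·t) 2 veces. La integral de la aceleración es la velocidad. Usando v(0) = 0, obtenemos v(t) = 12·sin(3·t). Integrando la velocidad y usando la condición inicial x(0) = -3, obtenemos x(t) = 1 - 4·cos(3·t). De la ecuación de la posición x(t) = 1 - 4·cos(3·t), sustituimos t = pi/6 para obtener x = 1.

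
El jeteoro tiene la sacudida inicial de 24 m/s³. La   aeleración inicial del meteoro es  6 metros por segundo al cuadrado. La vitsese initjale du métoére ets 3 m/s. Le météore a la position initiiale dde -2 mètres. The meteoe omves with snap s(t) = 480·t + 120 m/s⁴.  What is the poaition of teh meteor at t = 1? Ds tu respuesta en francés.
Nous devons intégrer notre équation du snap s(t) = 480·t + 120 4 fois. L'intégrale du snap est le jerk. En utilisant j(0) = 24, nous obtenons j(t) = 240·t^2 + 120·t + 24. En intégrant le jerk et en utilisant la condition initiale a(0) = 6, nous obtenons a(t) = 80·t^3 + 60·t^2 + 24·t + 6. En prenant ∫a(t)dt et en appliquant v(0) = 3, nous trouvons v(t) = 20·t^4 + 20·t^3 + 12·t^2 + 6·t + 3. L'intégrale de la vitesse, avec x(0) = -2, donne la position: x(t) = 4·t^5 + 5·t^4 + 4·t^3 + 3·t^2 + 3·t - 2. De l'équation de la position x(t) = 4·t^5 + 5·t^4 + 4·t^3 + 3·t^2 + 3·t - 2, nous substituons t = 1 pour obtenir x = 17.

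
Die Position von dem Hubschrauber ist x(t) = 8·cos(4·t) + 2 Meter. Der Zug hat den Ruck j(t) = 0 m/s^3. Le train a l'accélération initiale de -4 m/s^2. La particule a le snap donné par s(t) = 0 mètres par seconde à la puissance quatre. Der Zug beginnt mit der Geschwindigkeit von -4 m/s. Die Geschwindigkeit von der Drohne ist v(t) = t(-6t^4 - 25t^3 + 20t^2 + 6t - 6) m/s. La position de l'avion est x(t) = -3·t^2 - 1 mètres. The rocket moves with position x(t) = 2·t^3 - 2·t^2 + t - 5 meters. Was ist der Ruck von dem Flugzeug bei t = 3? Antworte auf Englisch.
Starting from position x(t) = -3·t^2 - 1, we take 3 derivatives. The derivative of position gives velocity: v(t) = -6·t. Taking d/dt of v(t), we find a(t) = -6. Taking d/dt of a(t), we find j(t) = 0. Using j(t) = 0 and substituting t = 3, we find j = 0.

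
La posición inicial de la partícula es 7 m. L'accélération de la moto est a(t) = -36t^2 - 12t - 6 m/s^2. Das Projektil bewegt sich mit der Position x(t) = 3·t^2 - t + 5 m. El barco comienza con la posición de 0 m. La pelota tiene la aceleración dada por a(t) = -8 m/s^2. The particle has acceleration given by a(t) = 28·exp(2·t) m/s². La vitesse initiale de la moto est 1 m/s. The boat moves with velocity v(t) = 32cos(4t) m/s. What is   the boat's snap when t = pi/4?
We must differentiate our velocity equation v(t) = 32·cos(4·t) 3 times. Taking d/dt of v(t), we find a(t) = -128·sin(4·t). Taking d/dt of a(t), we find j(t) = -512·cos(4·t). Taking d/dt of j(t), we find s(t) = 2048·sin(4·t). We have snap s(t) = 2048·sin(4·t). Substituting t = pi/4: s(pi/4) = 0.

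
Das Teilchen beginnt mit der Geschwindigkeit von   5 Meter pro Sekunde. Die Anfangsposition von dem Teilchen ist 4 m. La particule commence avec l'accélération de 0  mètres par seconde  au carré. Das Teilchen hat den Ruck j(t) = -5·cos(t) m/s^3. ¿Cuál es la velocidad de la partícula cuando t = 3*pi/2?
Partiendo de la sacudida j(t) = -5·cos(t), tomamos 2 antiderivadas. Tomando ∫j(t)dt y aplicando a(0) = 0, encontramos a(t) = -5·sin(t). Integrando la aceleración y usando la condición inicial v(0) = 5, obtenemos v(t) = 5·cos(t). De la ecuación de la velocidad v(t) = 5·cos(t), sustituimos t = 3*pi/2 para obtener v = 0.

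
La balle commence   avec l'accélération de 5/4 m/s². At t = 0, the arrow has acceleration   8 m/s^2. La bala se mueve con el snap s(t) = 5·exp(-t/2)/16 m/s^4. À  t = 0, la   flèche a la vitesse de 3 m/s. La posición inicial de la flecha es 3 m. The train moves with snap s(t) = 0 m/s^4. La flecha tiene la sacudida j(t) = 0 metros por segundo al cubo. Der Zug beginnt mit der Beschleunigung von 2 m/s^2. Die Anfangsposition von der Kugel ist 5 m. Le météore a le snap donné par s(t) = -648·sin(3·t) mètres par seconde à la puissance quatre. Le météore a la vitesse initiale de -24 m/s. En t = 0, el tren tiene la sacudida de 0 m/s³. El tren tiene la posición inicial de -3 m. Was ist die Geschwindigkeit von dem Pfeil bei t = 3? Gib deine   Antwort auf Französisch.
Nous devons trouver la primitive de notre équation du jerk j(t) = 0 2 fois. En prenant ∫j(t)dt et en appliquant a(0) = 8, nous trouvons a(t) = 8. La primitive de l'accélération, avec v(0) = 3, donne la vitesse: v(t) = 8·t + 3. Nous avons la vitesse v(t) = 8·t + 3. En substituant t = 3: v(3) = 27.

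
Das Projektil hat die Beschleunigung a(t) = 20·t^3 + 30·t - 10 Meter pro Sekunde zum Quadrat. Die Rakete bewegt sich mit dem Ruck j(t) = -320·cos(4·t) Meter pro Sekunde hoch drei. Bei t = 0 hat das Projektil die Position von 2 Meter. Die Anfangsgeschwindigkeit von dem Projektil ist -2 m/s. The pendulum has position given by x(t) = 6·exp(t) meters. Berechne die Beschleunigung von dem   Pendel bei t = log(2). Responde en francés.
En partant de la position x(t) = 6·exp(t), nous prenons 2 dérivées. En prenant d/dt de x(t), nous trouvons v(t) = 6·exp(t). La dérivée de la vitesse donne l'accélération: a(t) = 6·exp(t). En utilisant a(t) = 6·exp(t) et en substituant t = log(2), nous trouvons a = 12.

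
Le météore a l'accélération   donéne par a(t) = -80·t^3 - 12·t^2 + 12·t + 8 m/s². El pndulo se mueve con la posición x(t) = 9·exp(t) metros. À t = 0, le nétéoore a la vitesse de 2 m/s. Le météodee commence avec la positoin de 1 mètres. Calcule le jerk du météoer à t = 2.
Pour résoudre ceci, nous devons prendre 1 dérivée de notre équation de l'accélération a(t) = -80·t^3 - 12·t^2 + 12·t + 8. En dérivant l'accélération, nous obtenons le jerk: j(t) = -240·t^2 - 24·t + 12. De l'équation du jerk j(t) = -240·t^2 - 24·t + 12, nous substituons t = 2 pour obtenir j = -996.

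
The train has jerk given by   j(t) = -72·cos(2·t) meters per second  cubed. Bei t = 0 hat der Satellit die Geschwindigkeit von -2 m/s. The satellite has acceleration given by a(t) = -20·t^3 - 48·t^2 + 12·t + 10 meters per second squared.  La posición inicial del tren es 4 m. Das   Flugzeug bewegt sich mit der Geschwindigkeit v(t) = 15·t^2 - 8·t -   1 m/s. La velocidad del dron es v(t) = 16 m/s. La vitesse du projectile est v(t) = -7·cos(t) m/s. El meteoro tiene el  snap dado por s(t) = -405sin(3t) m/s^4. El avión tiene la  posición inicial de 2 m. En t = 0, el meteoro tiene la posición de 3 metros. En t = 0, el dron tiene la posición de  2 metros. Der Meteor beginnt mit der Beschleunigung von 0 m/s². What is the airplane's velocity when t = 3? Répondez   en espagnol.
Tenemos la velocidad v(t) = 15·t^2 - 8·t - 1. Sustituyendo t = 3: v(3) = 110.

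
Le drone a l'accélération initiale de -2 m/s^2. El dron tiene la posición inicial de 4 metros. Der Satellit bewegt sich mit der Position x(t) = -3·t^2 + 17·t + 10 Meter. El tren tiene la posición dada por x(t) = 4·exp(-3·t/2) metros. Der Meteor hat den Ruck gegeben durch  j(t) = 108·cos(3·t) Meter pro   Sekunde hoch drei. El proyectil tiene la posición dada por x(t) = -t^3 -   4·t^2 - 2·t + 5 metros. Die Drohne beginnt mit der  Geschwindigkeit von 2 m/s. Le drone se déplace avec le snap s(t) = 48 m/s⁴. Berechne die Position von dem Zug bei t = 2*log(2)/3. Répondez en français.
De l'équation de la position x(t) = 4·exp(-3·t/2), nous substituons t = 2*log(2)/3 pour obtenir x = 2.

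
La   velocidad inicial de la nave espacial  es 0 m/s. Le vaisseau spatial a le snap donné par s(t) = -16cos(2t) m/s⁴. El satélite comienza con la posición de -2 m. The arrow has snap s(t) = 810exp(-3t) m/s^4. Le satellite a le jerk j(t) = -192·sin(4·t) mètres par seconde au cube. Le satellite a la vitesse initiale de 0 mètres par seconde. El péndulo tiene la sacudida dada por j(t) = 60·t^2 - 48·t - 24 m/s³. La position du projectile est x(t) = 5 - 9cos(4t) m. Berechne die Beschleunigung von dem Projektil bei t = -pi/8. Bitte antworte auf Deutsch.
Ausgehend von der Position x(t) = 5 - 9·cos(4·t), nehmen wir 2 Ableitungen. Die Ableitung von der Position ergibt die Geschwindigkeit: v(t) = 36·sin(4·t). Mit d/dt von v(t) finden wir a(t) = 144·cos(4·t). Wir haben die Beschleunigung a(t) = 144·cos(4·t). Durch Einsetzen von t = -pi/8: a(-pi/8) = 0.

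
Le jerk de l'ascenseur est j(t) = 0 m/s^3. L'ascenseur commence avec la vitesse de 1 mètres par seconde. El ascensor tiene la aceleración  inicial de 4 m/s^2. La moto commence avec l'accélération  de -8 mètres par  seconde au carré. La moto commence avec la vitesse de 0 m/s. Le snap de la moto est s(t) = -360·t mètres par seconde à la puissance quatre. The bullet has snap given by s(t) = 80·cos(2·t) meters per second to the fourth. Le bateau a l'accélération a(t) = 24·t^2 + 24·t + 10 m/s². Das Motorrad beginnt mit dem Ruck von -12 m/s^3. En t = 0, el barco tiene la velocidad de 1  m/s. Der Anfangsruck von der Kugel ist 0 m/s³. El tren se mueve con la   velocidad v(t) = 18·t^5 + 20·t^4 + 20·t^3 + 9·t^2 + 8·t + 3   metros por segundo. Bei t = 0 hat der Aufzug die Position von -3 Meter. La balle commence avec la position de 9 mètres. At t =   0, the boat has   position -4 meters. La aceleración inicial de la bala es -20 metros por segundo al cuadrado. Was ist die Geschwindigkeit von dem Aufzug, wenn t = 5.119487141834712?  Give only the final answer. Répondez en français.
v(5.119487141834712) = 21.4779485673388.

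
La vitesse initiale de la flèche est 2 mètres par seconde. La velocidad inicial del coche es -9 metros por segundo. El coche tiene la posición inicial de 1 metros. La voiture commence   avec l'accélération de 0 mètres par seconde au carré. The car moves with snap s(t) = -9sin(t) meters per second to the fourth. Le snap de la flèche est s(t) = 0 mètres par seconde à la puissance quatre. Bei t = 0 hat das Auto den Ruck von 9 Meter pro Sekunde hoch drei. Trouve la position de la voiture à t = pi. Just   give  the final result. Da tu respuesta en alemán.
Bei t = pi, x = 1.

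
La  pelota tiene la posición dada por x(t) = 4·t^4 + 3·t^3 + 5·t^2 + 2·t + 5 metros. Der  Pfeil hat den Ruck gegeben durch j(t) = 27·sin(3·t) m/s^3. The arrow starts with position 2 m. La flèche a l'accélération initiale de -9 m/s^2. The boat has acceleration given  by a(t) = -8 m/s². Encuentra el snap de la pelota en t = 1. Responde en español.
Partiendo de la posición x(t) = 4·t^4 + 3·t^3 + 5·t^2 + 2·t + 5, tomamos 4 derivadas. Derivando la posición, obtenemos la velocidad: v(t) = 16·t^3 + 9·t^2 + 10·t + 2. La derivada de la velocidad da la aceleración: a(t) = 48·t^2 + 18·t + 10. Tomando d/dt de a(t), encontramos j(t) = 96·t + 18. Tomando d/dt de j(t), encontramos s(t) = 96. Tenemos el snap s(t) = 96. Sustituyendo t = 1: s(1) = 96.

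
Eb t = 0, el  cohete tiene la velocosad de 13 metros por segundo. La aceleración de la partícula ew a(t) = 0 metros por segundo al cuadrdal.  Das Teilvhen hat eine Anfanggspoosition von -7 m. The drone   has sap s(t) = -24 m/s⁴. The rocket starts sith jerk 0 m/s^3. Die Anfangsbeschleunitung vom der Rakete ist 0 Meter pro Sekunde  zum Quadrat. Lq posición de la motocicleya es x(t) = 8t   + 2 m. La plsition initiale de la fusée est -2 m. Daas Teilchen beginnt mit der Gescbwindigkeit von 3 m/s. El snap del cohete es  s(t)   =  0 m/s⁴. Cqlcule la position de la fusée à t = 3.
En partant du snap s(t) = 0, nous prenons 4 primitives. La primitive du snap est le jerk. En utilisant j(0) = 0, nous obtenons j(t) = 0. La primitive du jerk, avec a(0) = 0, donne l'accélération: a(t) = 0. La primitive de l'accélération, avec v(0) = 13, donne la vitesse: v(t) = 13. En intégrant la vitesse et en utilisant la condition initiale x(0) = -2, nous obtenons x(t) = 13·t - 2. En utilisant x(t) = 13·t - 2 et en substituant t = 3, nous trouvons x = 37.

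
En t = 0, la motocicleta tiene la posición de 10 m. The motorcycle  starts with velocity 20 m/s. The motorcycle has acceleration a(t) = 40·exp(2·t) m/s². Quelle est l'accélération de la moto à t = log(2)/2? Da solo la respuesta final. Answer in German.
Die Beschleunigung bei t = log(2)/2 ist a = 80.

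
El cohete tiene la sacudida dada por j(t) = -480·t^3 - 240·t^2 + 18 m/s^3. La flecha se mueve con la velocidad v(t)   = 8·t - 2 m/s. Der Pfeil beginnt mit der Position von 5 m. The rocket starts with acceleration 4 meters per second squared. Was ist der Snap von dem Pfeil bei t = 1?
Wir müssen unsere Gleichung für die Geschwindigkeit v(t) = 8·t - 2 3-mal ableiten. Mit d/dt von v(t) finden wir a(t) = 8. Die Ableitung von der Beschleunigung ergibt den Ruck: j(t) = 0. Durch Ableiten von dem Ruck erhalten wir den Snap: s(t) = 0. Aus der Gleichung für den Snap s(t) = 0, setzen wir t = 1 ein und erhalten s = 0.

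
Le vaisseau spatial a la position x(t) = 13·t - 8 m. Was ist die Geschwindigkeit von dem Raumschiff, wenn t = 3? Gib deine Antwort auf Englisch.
We must differentiate our position equation x(t) = 13·t - 8 1 time. The derivative of position gives velocity: v(t) = 13. Using v(t) = 13 and substituting t = 3, we find v = 13.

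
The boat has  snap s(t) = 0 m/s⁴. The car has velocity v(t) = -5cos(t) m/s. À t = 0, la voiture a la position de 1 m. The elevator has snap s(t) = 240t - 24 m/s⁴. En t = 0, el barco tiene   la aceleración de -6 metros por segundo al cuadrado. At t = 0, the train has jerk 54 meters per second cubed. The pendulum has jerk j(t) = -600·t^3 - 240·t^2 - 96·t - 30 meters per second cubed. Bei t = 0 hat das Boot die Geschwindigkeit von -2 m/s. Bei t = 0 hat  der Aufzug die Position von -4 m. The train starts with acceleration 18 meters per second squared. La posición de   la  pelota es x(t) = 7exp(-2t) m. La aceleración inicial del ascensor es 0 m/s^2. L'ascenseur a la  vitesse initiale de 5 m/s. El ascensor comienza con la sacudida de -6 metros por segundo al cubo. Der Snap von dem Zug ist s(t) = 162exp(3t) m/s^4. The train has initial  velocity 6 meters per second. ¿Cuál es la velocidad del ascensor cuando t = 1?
Para resolver esto, necesitamos tomar 3 antiderivadas de nuestra ecuación del snap s(t) = 240·t - 24. Tomando ∫s(t)dt y aplicando j(0) = -6, encontramos j(t) = 120·t^2 - 24·t - 6. Tomando ∫j(t)dt y aplicando a(0) = 0, encontramos a(t) = 2·t·(20·t^2 - 6·t - 3). La antiderivada de la aceleración, con v(0) = 5, da la velocidad: v(t) = 10·t^4 - 4·t^3 - 3·t^2 + 5. Usando v(t) = 10·t^4 - 4·t^3 - 3·t^2 + 5 y sustituyendo t = 1, encontramos v = 8.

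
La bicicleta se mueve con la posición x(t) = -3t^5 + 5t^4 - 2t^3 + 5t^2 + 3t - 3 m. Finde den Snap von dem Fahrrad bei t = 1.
Um dies zu lösen, müssen wir 4 Ableitungen unserer Gleichung für die Position x(t) = -3·t^5 + 5·t^4 - 2·t^3 + 5·t^2 + 3·t - 3 nehmen. Mit d/dt von x(t) finden wir v(t) = -15·t^4 + 20·t^3 - 6·t^2 + 10·t + 3. Durch Ableiten von der Geschwindigkeit erhalten wir die Beschleunigung: a(t) = -60·t^3 + 60·t^2 - 12·t + 10. Die Ableitung von der Beschleunigung ergibt den Ruck: j(t) = -180·t^2 + 120·t - 12. Die Ableitung von dem Ruck ergibt den Snap: s(t) = 120 - 360·t. Wir haben den Snap s(t) = 120 - 360·t. Durch Einsetzen von t = 1: s(1) = -240.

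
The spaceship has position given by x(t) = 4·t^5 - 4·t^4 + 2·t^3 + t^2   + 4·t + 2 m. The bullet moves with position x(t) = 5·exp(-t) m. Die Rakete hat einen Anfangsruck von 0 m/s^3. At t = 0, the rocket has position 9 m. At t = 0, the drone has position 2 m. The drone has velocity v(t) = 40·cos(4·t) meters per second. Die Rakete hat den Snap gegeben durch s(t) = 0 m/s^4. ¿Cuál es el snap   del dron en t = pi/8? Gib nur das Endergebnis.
s(pi/8) = 2560.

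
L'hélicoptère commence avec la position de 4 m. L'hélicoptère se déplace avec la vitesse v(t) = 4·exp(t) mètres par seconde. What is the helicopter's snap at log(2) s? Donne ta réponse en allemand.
Ausgehend von der Geschwindigkeit v(t) = 4·exp(t), nehmen wir 3 Ableitungen. Mit d/dt von v(t) finden wir a(t) = 4·exp(t). Mit d/dt von a(t) finden wir j(t) = 4·exp(t). Mit d/dt von j(t) finden wir s(t) = 4·exp(t). Wir haben den Snap s(t) = 4·exp(t). Durch Einsetzen von t = log(2): s(log(2)) = 8.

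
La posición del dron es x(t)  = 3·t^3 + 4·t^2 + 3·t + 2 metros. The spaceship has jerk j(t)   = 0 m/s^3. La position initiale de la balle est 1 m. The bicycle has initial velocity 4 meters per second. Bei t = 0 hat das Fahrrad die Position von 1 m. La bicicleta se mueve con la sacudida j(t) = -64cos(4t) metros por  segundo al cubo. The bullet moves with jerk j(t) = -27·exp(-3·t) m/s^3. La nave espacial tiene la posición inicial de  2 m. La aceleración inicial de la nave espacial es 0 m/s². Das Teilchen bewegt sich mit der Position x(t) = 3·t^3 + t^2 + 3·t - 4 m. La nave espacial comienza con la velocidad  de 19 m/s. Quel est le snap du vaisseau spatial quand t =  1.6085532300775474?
Pour résoudre ceci, nous devons prendre 1 dérivée de notre équation du jerk j(t) = 0. La dérivée du jerk donne le snap: s(t) = 0. Nous avons le snap s(t) = 0. En substituant t = 1.6085532300775474: s(1.6085532300775474) = 0.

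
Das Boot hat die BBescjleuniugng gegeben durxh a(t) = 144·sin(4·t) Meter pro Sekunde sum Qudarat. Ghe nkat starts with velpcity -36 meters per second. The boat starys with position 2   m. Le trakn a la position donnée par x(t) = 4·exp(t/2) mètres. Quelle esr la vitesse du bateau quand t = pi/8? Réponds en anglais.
Starting from acceleration a(t) = 144·sin(4·t), we take 1 antiderivative. Finding the integral of a(t) and using v(0) = -36: v(t) = -36·cos(4·t). Using v(t) = -36·cos(4·t) and substituting t = pi/8, we find v = 0.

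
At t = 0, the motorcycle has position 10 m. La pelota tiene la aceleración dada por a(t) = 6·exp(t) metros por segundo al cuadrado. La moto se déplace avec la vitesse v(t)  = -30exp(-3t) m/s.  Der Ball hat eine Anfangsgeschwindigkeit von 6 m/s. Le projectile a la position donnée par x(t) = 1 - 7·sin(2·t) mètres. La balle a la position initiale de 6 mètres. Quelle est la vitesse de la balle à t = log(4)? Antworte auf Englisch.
Starting from acceleration a(t) = 6·exp(t), we take 1 integral. The antiderivative of acceleration is velocity. Using v(0) = 6, we get v(t) = 6·exp(t). We have velocity v(t) = 6·exp(t). Substituting t = log(4): v(log(4)) = 24.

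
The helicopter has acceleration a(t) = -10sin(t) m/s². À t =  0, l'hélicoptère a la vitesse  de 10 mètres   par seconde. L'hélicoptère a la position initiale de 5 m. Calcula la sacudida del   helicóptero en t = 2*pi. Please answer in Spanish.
Debemos derivar nuestra ecuación de la aceleración a(t) = -10·sin(t) 1 vez. Derivando la aceleración, obtenemos la sacudida: j(t) = -10·cos(t). Usando j(t) = -10·cos(t) y sustituyendo t = 2*pi, encontramos j = -10.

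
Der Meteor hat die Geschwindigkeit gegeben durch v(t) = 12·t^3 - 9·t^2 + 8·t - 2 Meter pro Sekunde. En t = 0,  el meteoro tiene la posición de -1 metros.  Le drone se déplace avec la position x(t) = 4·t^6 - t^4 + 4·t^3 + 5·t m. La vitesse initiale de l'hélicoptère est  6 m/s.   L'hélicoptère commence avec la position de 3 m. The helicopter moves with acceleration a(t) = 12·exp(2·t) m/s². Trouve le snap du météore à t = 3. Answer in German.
Um dies zu lösen, müssen wir 3 Ableitungen unserer Gleichung für die Geschwindigkeit v(t) = 12·t^3 - 9·t^2 + 8·t - 2 nehmen. Die Ableitung von der Geschwindigkeit ergibt die Beschleunigung: a(t) = 36·t^2 - 18·t + 8. Mit d/dt von a(t) finden wir j(t) = 72·t - 18. Die Ableitung von dem Ruck ergibt den Snap: s(t) = 72. Mit s(t) = 72 und Einsetzen von t = 3, finden wir s = 72.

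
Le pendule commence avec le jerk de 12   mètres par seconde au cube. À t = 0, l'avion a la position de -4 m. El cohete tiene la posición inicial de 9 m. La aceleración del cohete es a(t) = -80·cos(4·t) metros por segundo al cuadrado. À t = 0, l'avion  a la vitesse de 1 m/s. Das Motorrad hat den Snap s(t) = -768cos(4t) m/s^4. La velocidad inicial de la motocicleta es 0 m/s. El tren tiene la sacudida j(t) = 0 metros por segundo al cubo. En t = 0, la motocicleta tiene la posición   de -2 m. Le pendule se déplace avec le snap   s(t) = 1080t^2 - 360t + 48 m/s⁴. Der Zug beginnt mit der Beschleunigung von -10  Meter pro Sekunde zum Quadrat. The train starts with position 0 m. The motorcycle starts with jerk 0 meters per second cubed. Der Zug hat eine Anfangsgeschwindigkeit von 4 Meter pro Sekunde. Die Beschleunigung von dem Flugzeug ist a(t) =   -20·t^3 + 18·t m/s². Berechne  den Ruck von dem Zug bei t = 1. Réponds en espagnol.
Tenemos la sacudida j(t) = 0. Sustituyendo t = 1: j(1) = 0.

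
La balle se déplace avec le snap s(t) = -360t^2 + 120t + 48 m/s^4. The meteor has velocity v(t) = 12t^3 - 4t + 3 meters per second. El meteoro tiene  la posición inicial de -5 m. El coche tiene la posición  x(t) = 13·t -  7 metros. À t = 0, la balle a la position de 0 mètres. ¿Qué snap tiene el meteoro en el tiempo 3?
Partiendo de la velocidad v(t) = 12·t^3 - 4·t + 3, tomamos 3 derivadas. Tomando d/dt de v(t), encontramos a(t) = 36·t^2 - 4. Derivando la aceleración, obtenemos la sacudida: j(t) = 72·t. Tomando d/dt de j(t), encontramos s(t) = 72. Tenemos el snap s(t) = 72. Sustituyendo t = 3: s(3) = 72.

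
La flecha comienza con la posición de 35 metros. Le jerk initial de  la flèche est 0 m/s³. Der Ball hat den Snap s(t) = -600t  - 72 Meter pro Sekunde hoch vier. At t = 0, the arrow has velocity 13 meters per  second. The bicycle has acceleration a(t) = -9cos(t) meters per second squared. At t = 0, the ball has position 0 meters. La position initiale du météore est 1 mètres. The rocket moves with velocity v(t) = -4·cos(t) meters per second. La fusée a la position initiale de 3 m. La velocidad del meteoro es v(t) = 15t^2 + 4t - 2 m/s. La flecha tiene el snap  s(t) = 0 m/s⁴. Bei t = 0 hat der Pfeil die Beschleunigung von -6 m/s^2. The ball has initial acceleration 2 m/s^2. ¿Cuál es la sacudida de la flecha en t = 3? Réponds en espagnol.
Para resolver esto, necesitamos tomar 1 integral de nuestra ecuación del snap s(t) = 0. Integrando el snap y usando la condición inicial j(0) = 0, obtenemos j(t) = 0. Tenemos la sacudida j(t) = 0. Sustituyendo t = 3: j(3) = 0.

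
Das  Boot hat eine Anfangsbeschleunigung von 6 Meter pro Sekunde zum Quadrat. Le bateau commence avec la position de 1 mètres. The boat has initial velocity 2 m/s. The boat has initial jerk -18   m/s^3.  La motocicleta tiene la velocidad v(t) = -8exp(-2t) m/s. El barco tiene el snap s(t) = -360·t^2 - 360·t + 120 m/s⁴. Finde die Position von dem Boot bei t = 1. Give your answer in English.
We must find the antiderivative of our snap equation s(t) = -360·t^2 - 360·t + 120 4 times. Taking ∫s(t)dt and applying j(0) = -18, we find j(t) = -120·t^3 - 180·t^2 + 120·t - 18. Integrating jerk and using the initial condition a(0) = 6, we get a(t) = -30·t^4 - 60·t^3 + 60·t^2 - 18·t + 6. The integral of acceleration, with v(0) = 2, gives velocity: v(t) = -6·t^5 - 15·t^4 + 20·t^3 - 9·t^2 + 6·t + 2. Taking ∫v(t)dt and applying x(0) = 1, we find x(t) = -t^6 - 3·t^5 + 5·t^4 - 3·t^3 + 3·t^2 + 2·t + 1. Using x(t) = -t^6 - 3·t^5 + 5·t^4 - 3·t^3 + 3·t^2 + 2·t + 1 and substituting t = 1, we find x = 4.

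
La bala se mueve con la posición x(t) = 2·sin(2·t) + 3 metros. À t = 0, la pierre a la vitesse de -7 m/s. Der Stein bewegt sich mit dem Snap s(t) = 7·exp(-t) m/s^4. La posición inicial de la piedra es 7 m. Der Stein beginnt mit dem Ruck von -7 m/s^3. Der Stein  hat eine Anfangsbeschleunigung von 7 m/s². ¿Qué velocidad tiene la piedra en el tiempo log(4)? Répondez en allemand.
Wir müssen das Integral unserer Gleichung für den Snap s(t) = 7·exp(-t) 3-mal finden. Das Integral von dem Snap, mit j(0) = -7, ergibt den Ruck: j(t) = -7·exp(-t). Das Integral von dem Ruck ist die Beschleunigung. Mit a(0) = 7 erhalten wir a(t) = 7·exp(-t). Mit ∫a(t)dt und Anwendung von v(0) = -7, finden wir v(t) = -7·exp(-t). Aus der Gleichung für die Geschwindigkeit v(t) = -7·exp(-t), setzen wir t = log(4) ein und erhalten v = -7/4.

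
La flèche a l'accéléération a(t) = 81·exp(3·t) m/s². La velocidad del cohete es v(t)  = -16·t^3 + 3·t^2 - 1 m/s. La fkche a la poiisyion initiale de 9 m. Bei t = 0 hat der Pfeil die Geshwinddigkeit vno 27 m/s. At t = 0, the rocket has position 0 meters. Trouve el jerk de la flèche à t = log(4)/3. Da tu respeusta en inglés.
Starting from acceleration a(t) = 81·exp(3·t), we take 1 derivative. The derivative of acceleration gives jerk: j(t) = 243·exp(3·t). From the given jerk equation j(t) = 243·exp(3·t), we substitute t = log(4)/3 to get j = 972.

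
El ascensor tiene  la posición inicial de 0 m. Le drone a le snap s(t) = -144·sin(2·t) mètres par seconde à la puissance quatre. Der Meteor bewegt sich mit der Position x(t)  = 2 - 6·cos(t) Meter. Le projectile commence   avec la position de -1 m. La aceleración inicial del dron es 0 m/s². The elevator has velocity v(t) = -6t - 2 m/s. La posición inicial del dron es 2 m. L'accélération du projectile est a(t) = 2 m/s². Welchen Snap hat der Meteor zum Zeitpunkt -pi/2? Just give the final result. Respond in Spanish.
s(-pi/2) = 0.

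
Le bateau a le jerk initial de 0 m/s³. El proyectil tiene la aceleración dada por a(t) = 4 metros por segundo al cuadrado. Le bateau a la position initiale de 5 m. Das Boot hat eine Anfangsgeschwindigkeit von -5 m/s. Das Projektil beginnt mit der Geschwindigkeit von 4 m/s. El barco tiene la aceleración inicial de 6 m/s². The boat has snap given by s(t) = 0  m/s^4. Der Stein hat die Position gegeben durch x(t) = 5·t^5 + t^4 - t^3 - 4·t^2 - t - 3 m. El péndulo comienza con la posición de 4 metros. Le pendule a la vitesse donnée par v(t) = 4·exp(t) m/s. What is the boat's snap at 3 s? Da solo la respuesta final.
At t = 3, s = 0.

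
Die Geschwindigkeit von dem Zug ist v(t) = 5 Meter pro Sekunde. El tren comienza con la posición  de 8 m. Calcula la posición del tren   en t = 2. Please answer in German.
Wir müssen das Integral unserer Gleichung für die Geschwindigkeit v(t) = 5 1-mal finden. Durch Integration von der Geschwindigkeit und Verwendung der Anfangsbedingung x(0) = 8, erhalten wir x(t) = 5·t + 8. Aus der Gleichung für die Position x(t) = 5·t + 8, setzen wir t = 2 ein und erhalten x = 18.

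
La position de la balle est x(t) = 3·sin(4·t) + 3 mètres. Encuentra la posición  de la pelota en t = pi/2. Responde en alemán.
Mit x(t) = 3·sin(4·t) + 3 und Einsetzen von t = pi/2, finden wir x = 3.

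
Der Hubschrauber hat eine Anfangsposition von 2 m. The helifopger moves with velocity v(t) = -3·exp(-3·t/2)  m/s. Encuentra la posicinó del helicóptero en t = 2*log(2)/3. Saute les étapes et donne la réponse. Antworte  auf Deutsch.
Die Position bei t = 2*log(2)/3 ist x = 1.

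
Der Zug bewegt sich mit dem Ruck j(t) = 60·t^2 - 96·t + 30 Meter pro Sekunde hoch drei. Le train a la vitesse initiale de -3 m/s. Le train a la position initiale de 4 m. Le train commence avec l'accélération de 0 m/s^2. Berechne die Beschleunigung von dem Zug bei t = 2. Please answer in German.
Um dies zu lösen, müssen wir 1 Integral unserer Gleichung für den Ruck j(t) = 60·t^2 - 96·t + 30 finden. Die Stammfunktion von dem Ruck ist die Beschleunigung. Mit a(0) = 0 erhalten wir a(t) = 2·t·(10·t^2 - 24·t + 15). Mit a(t) = 2·t·(10·t^2 - 24·t + 15) und Einsetzen von t = 2, finden wir a = 28.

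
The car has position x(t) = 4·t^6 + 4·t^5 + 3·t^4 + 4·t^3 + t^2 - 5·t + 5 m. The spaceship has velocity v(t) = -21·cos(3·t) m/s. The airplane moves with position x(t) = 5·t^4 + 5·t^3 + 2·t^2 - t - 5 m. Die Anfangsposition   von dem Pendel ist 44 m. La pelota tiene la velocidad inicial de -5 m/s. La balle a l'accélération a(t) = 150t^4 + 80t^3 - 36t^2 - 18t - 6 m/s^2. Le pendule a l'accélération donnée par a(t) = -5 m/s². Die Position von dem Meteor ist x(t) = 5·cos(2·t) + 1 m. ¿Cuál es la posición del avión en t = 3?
Usando x(t) = 5·t^4 + 5·t^3 + 2·t^2 - t - 5 y sustituyendo t = 3, encontramos x = 550.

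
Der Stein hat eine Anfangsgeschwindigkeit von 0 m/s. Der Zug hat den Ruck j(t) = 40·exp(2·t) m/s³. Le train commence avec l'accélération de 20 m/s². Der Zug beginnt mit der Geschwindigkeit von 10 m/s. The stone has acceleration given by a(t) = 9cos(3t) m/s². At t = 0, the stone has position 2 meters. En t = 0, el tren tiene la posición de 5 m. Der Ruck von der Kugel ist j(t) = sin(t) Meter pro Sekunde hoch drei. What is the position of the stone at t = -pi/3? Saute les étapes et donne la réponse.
The answer is 4.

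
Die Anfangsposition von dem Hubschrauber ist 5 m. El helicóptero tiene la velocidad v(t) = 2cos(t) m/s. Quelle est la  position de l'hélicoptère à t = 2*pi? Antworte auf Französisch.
Nous devons intégrer notre équation de la vitesse v(t) = 2·cos(t) 1 fois. En intégrant la vitesse et en utilisant la condition initiale x(0) = 5, nous obtenons x(t) = 2·sin(t) + 5. De l'équation de la position x(t) = 2·sin(t) + 5, nous substituons t = 2*pi pour obtenir x = 5.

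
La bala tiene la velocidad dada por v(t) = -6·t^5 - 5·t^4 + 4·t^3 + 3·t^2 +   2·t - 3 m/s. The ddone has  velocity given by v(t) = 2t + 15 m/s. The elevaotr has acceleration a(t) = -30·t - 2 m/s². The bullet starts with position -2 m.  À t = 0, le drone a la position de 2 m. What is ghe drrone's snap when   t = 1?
We must differentiate our velocity equation v(t) = 2·t + 15 3 times. Differentiating velocity, we get acceleration: a(t) = 2. The derivative of acceleration gives jerk: j(t) = 0. The derivative of jerk gives snap: s(t) = 0. Using s(t) = 0 and substituting t = 1, we find s = 0.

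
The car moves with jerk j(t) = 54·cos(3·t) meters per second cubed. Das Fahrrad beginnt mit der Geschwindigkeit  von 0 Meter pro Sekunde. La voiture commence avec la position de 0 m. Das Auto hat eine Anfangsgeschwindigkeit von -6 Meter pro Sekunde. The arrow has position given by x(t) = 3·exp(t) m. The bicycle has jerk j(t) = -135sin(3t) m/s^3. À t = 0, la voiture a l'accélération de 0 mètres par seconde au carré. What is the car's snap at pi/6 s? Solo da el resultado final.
The snap at t = pi/6 is s = -162.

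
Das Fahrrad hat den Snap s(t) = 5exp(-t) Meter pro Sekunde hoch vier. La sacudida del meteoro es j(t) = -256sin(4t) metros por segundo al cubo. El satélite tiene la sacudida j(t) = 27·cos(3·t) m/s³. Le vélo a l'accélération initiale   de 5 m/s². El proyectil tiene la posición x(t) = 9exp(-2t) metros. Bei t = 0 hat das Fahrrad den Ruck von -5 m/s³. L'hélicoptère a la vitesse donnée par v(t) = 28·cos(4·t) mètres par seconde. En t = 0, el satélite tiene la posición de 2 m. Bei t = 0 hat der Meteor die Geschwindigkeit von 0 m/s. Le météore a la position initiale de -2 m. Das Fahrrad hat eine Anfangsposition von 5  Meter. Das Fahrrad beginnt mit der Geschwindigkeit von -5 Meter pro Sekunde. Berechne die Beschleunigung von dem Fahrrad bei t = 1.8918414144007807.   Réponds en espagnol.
Debemos encontrar la integral de nuestra ecuación del snap s(t) = 5·exp(-t) 2 veces. La antiderivada del snap, con j(0) = -5, da la sacudida: j(t) = -5·exp(-t). Integrando la sacudida y usando la condición inicial a(0) = 5, obtenemos a(t) = 5·exp(-t). De la ecuación de la aceleración a(t) = 5·exp(-t), sustituimos t = 1.8918414144007807 para obtener a = 0.753969395012803.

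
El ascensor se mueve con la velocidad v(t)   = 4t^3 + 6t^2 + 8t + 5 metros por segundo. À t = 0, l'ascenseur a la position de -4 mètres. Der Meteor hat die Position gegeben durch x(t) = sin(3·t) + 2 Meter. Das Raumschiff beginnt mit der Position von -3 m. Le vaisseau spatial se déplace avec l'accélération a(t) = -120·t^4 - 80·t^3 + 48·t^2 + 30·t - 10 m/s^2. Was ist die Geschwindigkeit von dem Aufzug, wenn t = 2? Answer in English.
Using v(t) = 4·t^3 + 6·t^2 + 8·t + 5 and substituting t = 2, we find v = 77.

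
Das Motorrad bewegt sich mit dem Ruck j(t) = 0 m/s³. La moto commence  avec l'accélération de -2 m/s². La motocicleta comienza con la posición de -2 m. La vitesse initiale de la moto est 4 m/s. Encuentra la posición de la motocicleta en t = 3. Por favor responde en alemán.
Ausgehend von dem Ruck j(t) = 0, nehmen wir 3 Integrale. Das Integral von dem Ruck ist die Beschleunigung. Mit a(0) = -2 erhalten wir a(t) = -2. Mit ∫a(t)dt und Anwendung von v(0) = 4, finden wir v(t) = 4 - 2·t. Das Integral von der Geschwindigkeit, mit x(0) = -2, ergibt die Position: x(t) = -t^2 + 4·t - 2. Wir haben die Position x(t) = -t^2 + 4·t - 2. Durch Einsetzen von t = 3: x(3) = 1.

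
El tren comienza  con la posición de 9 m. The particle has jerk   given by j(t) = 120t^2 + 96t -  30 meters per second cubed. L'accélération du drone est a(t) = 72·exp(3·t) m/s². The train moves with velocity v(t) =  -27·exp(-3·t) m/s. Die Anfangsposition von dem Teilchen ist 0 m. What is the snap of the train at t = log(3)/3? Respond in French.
Nous devons dériver notre équation de la vitesse v(t) = -27·exp(-3·t) 3 fois. En prenant d/dt de v(t), nous trouvons a(t) = 81·exp(-3·t). En dérivant l'accélération, nous obtenons le jerk: j(t) = -243·exp(-3·t). La dérivée du jerk donne le snap: s(t) = 729·exp(-3·t). De l'équation du snap s(t) = 729·exp(-3·t), nous substituons t = log(3)/3 pour obtenir s = 243.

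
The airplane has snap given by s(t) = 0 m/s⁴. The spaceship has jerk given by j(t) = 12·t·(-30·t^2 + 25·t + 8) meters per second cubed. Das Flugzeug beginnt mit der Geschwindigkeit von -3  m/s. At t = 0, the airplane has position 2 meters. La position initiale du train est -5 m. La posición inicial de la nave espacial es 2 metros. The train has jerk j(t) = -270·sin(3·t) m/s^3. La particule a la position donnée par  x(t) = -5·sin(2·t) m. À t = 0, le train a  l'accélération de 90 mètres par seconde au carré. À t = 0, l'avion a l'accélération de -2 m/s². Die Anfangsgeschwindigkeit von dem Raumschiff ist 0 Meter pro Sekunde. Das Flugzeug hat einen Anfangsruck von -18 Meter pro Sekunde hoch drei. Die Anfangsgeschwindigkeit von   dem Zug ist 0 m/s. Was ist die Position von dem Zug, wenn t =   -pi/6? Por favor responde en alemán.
Wir müssen das Integral unserer Gleichung für den Ruck j(t) = -270·sin(3·t) 3-mal finden. Durch Integration von dem Ruck und Verwendung der Anfangsbedingung a(0) = 90, erhalten wir a(t) = 90·cos(3·t). Die Stammfunktion von der Beschleunigung, mit v(0) = 0, ergibt die Geschwindigkeit: v(t) = 30·sin(3·t). Die Stammfunktion von der Geschwindigkeit, mit x(0) = -5, ergibt die Position: x(t) = 5 - 10·cos(3·t). Mit x(t) = 5 - 10·cos(3·t) und Einsetzen von t = -pi/6, finden wir x = 5.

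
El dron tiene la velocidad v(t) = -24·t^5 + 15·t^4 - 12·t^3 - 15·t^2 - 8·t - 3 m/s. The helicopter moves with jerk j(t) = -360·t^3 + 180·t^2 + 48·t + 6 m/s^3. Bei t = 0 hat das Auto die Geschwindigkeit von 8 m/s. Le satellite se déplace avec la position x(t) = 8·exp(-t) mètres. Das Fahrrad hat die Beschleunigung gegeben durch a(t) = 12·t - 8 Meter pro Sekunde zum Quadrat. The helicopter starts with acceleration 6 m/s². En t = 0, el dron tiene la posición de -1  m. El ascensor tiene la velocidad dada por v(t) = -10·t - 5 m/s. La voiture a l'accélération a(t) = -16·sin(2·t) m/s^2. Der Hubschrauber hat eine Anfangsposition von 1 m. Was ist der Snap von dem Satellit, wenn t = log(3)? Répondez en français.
Pour résoudre ceci, nous devons prendre 4 dérivées de notre équation de la position x(t) = 8·exp(-t). La dérivée de la position donne la vitesse: v(t) = -8·exp(-t). En dérivant la vitesse, nous obtenons l'accélération: a(t) = 8·exp(-t). En prenant d/dt de a(t), nous trouvons j(t) = -8·exp(-t). En dérivant le jerk, nous obtenons le snap: s(t) = 8·exp(-t). En utilisant s(t) = 8·exp(-t) et en substituant t = log(3), nous trouvons s = 8/3.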